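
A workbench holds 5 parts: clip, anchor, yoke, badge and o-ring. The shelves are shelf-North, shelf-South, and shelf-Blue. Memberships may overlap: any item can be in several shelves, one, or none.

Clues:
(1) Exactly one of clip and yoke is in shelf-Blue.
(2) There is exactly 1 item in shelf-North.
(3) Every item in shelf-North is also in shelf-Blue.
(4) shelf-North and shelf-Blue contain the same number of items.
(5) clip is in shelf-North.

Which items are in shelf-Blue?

shelf-Blue = {clip}

From (5): clip ∈ shelf-North.
(2): shelf-North already has 1, so the rest are out.
(3) with clip ∈ shelf-North: clip ∈ shelf-Blue.
(1) (exactly one): yoke ∉ shelf-Blue.
Suppose anchor ∈ shelf-Blue: no assignment then satisfies all the clues, so anchor ∉ shelf-Blue.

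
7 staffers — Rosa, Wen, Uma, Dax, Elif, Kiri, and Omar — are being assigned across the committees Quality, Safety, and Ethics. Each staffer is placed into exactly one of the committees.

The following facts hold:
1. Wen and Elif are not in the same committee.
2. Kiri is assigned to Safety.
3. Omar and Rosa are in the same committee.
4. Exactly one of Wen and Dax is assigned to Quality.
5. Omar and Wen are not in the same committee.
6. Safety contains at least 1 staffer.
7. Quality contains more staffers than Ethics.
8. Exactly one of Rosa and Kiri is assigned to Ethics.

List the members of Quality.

Quality = {Dax, Elif, Uma}

From (2): Kiri ∈ Safety.
(8) (exactly one): Rosa ∈ Ethics.
(3): Omar matches Rosa: Omar ∉ Quality.
(3): Omar matches Rosa: Omar ∉ Safety.
(3): Omar matches Rosa: Omar ∈ Ethics.
(5): Wen ∉ Ethics.
Suppose Wen ∈ Quality: no assignment then satisfies all the clues, so Wen ∉ Quality.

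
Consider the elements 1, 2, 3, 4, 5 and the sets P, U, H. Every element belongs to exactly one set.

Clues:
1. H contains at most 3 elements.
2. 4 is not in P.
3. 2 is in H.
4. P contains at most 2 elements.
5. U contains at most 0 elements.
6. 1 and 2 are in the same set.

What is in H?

H = {1, 2, 4}

From (2): 4 ∉ P.
From (3): 2 ∈ H.
(5): U already has 0, so the rest are out.
(6): 1 matches 2: 1 ∉ P.
(6): 1 matches 2: 1 ∈ H.
Only one set left: 4 ∈ H.
(1): H already has 3, so the rest are out.
Only one set left: 3 ∈ P.
Only one set left: 5 ∈ P.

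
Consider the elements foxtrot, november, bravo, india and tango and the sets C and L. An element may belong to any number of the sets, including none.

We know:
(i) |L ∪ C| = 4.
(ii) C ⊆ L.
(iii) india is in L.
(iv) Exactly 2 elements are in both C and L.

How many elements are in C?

2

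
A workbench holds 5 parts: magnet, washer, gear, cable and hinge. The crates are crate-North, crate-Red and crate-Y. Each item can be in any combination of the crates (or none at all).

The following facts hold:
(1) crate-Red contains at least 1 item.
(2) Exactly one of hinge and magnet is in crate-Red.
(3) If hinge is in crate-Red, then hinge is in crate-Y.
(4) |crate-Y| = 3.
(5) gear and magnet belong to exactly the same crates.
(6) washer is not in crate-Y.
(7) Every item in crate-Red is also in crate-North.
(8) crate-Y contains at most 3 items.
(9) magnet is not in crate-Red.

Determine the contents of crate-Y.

crate-Y = {gear, hinge, magnet}

From (6): washer ∉ crate-Y.
From (9): magnet ∉ crate-Red.
(2) (exactly one): hinge ∈ crate-Red.
(3): hinge ∈ crate-Y.
(5): gear matches magnet: gear ∉ crate-Red.
(7) with hinge ∈ crate-Red: hinge ∈ crate-North.
Suppose magnet ∉ crate-Y: no assignment then satisfies all the clues, so magnet ∈ crate-Y.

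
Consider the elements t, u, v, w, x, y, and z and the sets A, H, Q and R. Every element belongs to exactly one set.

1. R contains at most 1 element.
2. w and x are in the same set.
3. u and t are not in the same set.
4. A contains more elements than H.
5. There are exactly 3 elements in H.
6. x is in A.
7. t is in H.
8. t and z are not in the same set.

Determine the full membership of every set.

A = {u, w, x, z}; H = {t, v, y}; Q = {}; R = {}

From (6): x ∈ A.
From (7): t ∈ H.
(2): w matches x: w ∈ A.
(3): u ∉ H.
(8): z ∉ H.
(5): only 3 candidates remain for H, so all are in.
Suppose u ∉ A: no assignment then satisfies all the clues, so u ∈ A.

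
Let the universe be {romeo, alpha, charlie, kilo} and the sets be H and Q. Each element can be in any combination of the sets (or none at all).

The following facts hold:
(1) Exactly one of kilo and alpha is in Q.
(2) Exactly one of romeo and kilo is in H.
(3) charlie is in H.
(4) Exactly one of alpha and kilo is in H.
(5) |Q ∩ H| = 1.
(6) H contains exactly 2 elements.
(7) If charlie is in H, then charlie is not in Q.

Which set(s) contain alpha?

alpha: none

From (3): charlie ∈ H.
(7): charlie ∉ Q.
Suppose alpha ∈ H: no assignment then satisfies all the clues, so alpha ∉ H.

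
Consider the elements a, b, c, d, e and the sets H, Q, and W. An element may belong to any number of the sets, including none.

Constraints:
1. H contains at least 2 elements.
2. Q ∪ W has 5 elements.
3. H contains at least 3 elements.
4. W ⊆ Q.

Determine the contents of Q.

Q = {a, b, c, d, e}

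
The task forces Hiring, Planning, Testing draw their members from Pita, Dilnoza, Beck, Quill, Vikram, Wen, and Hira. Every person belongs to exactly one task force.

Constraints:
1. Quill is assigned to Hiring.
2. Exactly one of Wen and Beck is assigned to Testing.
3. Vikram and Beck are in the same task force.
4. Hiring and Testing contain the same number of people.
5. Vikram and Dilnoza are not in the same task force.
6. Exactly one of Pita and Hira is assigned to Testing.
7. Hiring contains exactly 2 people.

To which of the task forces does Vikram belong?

Vikram: Planning

From (1): Quill ∈ Hiring.
Suppose Vikram ∈ Hiring: no assignment then satisfies all the clues, so Vikram ∉ Hiring.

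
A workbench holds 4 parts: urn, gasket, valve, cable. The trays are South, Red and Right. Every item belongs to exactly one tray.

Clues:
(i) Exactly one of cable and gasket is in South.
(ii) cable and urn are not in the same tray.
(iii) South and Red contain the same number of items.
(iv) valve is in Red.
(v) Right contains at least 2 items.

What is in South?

South = {cable}

From (iv): valve ∈ Red.
Suppose urn ∈ South: no assignment then satisfies all the clues, so urn ∉ South.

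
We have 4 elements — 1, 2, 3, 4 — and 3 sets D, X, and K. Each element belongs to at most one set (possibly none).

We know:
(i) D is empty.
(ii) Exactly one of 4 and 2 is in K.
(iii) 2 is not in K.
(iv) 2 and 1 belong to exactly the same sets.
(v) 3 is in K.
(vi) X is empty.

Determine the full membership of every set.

D = {}; X = {}; K = {3, 4}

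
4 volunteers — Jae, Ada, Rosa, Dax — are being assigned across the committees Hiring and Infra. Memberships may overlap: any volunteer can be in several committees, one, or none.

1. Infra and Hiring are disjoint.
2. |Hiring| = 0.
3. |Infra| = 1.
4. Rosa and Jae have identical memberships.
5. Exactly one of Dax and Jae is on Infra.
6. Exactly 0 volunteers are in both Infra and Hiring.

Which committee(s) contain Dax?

Dax: Infra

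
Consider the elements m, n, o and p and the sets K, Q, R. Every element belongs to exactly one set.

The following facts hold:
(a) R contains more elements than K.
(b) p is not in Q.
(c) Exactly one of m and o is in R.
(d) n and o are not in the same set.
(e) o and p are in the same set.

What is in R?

R = {o, p}

From (b): p ∉ Q.
(e): o matches p: o ∉ Q.
Suppose m ∈ R: no assignment then satisfies all the clues, so m ∉ R.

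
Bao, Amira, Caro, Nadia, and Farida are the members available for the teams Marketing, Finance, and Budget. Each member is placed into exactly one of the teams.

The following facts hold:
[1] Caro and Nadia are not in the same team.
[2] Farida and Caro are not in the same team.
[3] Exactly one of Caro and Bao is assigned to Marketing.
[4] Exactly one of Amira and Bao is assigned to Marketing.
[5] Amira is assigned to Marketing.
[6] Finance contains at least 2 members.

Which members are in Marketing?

Marketing = {Amira, Caro}

From (5): Amira ∈ Marketing.
(4) (exactly one): Bao ∉ Marketing.
(3) (exactly one): Caro ∈ Marketing.
(1): Nadia ∉ Marketing.
(2): Farida ∉ Marketing.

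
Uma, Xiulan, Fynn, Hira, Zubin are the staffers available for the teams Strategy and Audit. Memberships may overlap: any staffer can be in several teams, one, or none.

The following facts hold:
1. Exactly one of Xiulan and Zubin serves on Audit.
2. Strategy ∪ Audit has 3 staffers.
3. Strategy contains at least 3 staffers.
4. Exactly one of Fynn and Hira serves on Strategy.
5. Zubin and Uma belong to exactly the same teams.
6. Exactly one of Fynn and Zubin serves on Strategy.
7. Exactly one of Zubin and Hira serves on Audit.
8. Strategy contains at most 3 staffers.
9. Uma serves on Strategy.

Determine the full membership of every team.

Strategy = {Hira, Uma, Zubin}; Audit = {Uma, Zubin}

From (9): Uma ∈ Strategy.
(5): Zubin matches Uma: Zubin ∈ Strategy.
(6) (exactly one): Fynn ∉ Strategy.
(4) (exactly one): Hira ∈ Strategy.
(8): Strategy already has 3, so the rest are out.
Suppose Uma ∉ Audit: no assignment then satisfies all the clues, so Uma ∈ Audit.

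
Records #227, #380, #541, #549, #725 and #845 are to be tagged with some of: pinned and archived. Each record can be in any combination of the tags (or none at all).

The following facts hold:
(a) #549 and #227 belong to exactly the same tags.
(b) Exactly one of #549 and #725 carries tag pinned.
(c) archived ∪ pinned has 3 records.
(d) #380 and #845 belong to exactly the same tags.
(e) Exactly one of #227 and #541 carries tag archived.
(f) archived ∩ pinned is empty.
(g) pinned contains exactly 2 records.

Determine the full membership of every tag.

pinned = {#227, #549}; archived = {#541}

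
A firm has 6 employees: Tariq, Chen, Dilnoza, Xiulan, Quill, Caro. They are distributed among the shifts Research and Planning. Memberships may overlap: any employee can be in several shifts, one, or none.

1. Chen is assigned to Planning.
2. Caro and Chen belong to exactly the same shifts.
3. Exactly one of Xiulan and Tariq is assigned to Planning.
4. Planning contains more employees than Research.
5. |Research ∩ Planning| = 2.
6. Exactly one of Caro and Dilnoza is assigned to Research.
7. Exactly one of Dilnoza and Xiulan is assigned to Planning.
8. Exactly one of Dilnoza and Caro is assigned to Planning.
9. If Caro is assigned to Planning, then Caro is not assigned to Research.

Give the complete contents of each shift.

Research = {Dilnoza, Quill, Xiulan}; Planning = {Caro, Chen, Quill, Xiulan}

From (1): Chen ∈ Planning.
(2): Caro matches Chen: Caro ∈ Planning.
(8) (exactly one): Dilnoza ∉ Planning.
(9): Caro ∉ Research.
(2): Chen matches Caro: Chen ∉ Research.
(6) (exactly one): Dilnoza ∈ Research.
(7) (exactly one): Xiulan ∈ Planning.
(3) (exactly one): Tariq ∉ Planning.
Suppose Tariq ∈ Research: no assignment then satisfies all the clues, so Tariq ∉ Research.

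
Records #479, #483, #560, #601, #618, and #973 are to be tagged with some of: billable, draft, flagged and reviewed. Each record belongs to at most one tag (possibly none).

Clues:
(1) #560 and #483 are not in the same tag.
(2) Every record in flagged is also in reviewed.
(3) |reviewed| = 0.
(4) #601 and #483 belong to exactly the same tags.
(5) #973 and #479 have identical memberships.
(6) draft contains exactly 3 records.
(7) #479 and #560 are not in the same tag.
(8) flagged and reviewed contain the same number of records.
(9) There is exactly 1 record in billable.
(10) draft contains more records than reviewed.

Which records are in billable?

billable = {#560}

(3): reviewed already has 0, so the rest are out.
(2) contrapositive: #479 ∉ flagged.
(2) contrapositive: #483 ∉ flagged.
(2) contrapositive: #560 ∉ flagged.
(2) contrapositive: #601 ∉ flagged.
(2) contrapositive: #618 ∉ flagged.
(2) contrapositive: #973 ∉ flagged.
Suppose #479 ∈ billable: no assignment then satisfies all the clues, so #479 ∉ billable.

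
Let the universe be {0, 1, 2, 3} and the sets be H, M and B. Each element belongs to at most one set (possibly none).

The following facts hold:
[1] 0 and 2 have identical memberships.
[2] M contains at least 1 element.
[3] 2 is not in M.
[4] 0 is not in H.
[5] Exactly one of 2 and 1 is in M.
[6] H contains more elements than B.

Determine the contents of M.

M = {1}

From (3): 2 ∉ M.
From (4): 0 ∉ H.
(1): 2 matches 0: 2 ∉ H.
(1): 0 matches 2: 0 ∉ M.
(5) (exactly one): 1 ∈ M.
Suppose 3 ∈ M: no assignment then satisfies all the clues, so 3 ∉ M.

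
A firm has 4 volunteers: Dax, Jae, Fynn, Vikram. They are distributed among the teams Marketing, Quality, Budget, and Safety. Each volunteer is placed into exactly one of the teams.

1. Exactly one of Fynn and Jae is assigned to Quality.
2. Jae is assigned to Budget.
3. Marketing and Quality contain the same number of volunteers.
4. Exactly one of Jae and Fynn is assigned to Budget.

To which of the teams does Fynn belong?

Fynn: Quality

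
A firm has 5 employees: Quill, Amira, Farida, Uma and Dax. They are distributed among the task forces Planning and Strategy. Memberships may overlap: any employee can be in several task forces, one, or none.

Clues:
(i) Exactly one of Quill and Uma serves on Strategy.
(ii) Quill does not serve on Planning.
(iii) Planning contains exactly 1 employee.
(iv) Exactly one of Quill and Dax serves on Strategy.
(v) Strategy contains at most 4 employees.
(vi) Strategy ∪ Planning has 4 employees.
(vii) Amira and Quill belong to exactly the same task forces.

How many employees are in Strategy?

3

From (ii): Quill ∉ Planning.
(vii): Amira matches Quill: Amira ∉ Planning.
Suppose Quill ∉ Strategy: no assignment then satisfies all the clues, so Quill ∈ Strategy.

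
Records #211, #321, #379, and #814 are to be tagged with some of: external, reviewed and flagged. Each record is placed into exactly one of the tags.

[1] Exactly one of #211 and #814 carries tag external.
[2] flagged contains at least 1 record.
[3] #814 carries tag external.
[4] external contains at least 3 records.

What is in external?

external = {#321, #379, #814}

From (3): #814 ∈ external.
(1) (exactly one): #211 ∉ external.
(4): only 3 candidates remain for external, so all are in.
(2): only 1 candidates remain for flagged, so all are in.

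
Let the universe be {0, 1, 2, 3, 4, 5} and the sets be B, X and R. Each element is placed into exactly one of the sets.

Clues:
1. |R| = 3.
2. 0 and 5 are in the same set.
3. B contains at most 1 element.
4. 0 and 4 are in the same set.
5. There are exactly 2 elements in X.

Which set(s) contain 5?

5: R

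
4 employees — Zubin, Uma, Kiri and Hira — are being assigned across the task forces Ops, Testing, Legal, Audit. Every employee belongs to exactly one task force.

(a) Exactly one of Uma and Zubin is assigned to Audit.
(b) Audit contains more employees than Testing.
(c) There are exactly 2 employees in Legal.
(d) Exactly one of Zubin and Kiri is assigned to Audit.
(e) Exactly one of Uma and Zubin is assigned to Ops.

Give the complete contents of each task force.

Ops = {Uma}; Testing = {}; Legal = {Hira, Kiri}; Audit = {Zubin}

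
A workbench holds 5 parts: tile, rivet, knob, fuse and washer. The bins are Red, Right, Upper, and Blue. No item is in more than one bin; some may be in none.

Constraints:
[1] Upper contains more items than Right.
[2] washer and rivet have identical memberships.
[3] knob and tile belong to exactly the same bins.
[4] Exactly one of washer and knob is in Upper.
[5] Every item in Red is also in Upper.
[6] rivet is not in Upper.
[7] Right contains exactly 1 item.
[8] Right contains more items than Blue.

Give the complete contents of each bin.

From (6): rivet ∉ Upper.
(2): washer matches rivet: washer ∉ Upper.
(4) (exactly one): knob ∈ Upper.
(5) contrapositive: rivet ∉ Red.
(5) contrapositive: washer ∉ Red.
(3): tile matches knob: tile ∉ Red.
(3): tile matches knob: tile ∉ Right.
(3): tile matches knob: tile ∈ Upper.
Suppose rivet ∈ Right: no assignment then satisfies all the clues, so rivet ∉ Right.

Red = {}; Right = {fuse}; Upper = {knob, tile}; Blue = {}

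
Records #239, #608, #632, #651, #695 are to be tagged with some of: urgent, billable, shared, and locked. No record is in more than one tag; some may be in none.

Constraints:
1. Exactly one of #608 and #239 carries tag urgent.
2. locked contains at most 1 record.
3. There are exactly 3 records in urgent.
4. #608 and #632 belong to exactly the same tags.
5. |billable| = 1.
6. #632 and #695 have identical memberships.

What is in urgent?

urgent = {#608, #632, #695}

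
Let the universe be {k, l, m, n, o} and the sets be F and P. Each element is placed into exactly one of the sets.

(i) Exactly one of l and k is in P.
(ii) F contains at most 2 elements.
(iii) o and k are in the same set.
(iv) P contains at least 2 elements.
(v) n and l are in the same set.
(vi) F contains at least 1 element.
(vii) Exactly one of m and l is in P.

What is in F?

F = {l, n}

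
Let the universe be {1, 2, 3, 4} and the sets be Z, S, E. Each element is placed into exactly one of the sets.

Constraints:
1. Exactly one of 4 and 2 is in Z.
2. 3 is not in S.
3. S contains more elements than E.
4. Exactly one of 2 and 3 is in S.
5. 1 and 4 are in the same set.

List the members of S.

From (2): 3 ∉ S.
(4) (exactly one): 2 ∈ S.
(1) (exactly one): 4 ∈ Z.
(5): 1 matches 4: 1 ∈ Z.

S = {2}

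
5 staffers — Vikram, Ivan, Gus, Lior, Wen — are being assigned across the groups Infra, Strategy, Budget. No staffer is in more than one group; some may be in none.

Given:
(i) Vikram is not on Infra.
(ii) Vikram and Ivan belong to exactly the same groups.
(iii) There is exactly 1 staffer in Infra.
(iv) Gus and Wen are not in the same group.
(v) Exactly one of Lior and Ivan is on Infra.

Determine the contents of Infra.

From (i): Vikram ∉ Infra.
(ii): Ivan matches Vikram: Ivan ∉ Infra.
(v) (exactly one): Lior ∈ Infra.
(iii): Infra already has 1, so the rest are out.

Infra = {Lior}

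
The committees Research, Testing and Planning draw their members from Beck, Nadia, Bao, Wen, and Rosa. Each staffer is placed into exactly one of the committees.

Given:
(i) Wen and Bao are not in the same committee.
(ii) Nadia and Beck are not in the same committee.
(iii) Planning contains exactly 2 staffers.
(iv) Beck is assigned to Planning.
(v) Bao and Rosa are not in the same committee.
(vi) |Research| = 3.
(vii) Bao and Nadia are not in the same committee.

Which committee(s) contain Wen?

From (iv): Beck ∈ Planning.
(ii): Nadia ∉ Planning.
Suppose Wen ∉ Research: no assignment then satisfies all the clues, so Wen ∈ Research.

Wen: Research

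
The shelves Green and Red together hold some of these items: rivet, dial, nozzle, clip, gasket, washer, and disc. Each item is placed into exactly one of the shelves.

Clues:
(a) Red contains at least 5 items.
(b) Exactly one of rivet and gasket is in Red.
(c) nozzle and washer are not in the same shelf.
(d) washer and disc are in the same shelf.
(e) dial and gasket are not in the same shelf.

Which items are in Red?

Red = {clip, dial, disc, rivet, washer}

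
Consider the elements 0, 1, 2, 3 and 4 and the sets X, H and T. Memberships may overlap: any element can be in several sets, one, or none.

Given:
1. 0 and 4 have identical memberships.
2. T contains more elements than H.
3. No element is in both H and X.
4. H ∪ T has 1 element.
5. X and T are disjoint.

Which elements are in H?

H = {}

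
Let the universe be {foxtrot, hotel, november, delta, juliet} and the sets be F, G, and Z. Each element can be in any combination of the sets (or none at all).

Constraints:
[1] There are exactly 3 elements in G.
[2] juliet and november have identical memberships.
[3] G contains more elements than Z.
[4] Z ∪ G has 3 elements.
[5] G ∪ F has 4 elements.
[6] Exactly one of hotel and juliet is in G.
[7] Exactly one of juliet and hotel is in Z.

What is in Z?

Z = {juliet, november}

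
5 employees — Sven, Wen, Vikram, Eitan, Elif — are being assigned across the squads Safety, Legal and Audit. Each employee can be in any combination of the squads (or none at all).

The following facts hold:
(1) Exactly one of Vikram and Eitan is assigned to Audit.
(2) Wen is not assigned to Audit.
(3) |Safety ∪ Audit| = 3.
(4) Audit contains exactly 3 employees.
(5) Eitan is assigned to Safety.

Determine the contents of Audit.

Audit = {Eitan, Elif, Sven}

From (2): Wen ∉ Audit.
From (5): Eitan ∈ Safety.
Suppose Sven ∉ Audit: no assignment then satisfies all the clues, so Sven ∈ Audit.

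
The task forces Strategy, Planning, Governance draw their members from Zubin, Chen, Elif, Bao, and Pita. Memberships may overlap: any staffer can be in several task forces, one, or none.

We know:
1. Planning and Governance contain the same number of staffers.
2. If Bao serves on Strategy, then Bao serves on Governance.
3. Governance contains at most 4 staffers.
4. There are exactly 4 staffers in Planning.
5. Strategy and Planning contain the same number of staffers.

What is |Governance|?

4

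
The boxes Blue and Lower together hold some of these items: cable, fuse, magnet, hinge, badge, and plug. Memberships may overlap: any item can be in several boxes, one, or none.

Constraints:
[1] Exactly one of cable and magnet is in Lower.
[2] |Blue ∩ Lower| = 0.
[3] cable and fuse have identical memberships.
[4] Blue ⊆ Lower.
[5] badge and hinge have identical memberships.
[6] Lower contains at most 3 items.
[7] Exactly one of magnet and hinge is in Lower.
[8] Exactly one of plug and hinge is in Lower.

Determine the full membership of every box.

Blue = {}; Lower = {magnet, plug}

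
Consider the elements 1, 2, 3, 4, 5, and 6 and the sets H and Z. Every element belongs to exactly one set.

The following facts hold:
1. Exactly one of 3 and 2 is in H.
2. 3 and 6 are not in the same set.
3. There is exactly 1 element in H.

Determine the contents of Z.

Z = {1, 2, 4, 5, 6}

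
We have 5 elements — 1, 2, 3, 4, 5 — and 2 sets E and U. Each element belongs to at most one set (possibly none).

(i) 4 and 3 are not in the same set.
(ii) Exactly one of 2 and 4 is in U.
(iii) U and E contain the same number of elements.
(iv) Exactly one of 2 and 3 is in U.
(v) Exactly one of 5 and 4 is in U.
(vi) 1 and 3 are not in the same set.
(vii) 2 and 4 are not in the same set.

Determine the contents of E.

E = {1, 4}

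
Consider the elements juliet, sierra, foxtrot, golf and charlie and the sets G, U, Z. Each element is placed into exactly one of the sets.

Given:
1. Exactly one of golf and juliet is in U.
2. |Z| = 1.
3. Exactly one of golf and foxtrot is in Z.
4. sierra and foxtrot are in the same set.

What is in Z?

Z = {golf}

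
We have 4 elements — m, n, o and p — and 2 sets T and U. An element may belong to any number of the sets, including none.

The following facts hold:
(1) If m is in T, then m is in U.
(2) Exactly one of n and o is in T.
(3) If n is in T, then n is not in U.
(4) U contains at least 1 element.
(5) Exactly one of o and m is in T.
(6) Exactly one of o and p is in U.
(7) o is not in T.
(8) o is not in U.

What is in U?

U = {m, p}

From (7): o ∉ T.
From (8): o ∉ U.
(2) (exactly one): n ∈ T.
(3): n ∉ U.
(5) (exactly one): m ∈ T.
(6) (exactly one): p ∈ U.
(1): m ∈ U.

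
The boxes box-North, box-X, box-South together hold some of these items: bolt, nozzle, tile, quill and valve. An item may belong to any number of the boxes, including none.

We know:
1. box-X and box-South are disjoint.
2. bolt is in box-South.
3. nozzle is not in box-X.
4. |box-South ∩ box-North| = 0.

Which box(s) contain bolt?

From (2): bolt ∈ box-South.
From (3): nozzle ∉ box-X.
(1) (disjoint): bolt ∉ box-X.
Suppose bolt ∈ box-North: no assignment then satisfies all the clues, so bolt ∉ box-North.

bolt: box-South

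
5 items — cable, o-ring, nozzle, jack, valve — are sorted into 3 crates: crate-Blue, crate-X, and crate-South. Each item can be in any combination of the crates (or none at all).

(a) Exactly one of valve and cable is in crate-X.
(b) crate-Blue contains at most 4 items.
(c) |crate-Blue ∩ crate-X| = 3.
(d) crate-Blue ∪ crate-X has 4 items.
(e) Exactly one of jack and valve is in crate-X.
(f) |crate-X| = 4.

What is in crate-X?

crate-X = {cable, jack, nozzle, o-ring}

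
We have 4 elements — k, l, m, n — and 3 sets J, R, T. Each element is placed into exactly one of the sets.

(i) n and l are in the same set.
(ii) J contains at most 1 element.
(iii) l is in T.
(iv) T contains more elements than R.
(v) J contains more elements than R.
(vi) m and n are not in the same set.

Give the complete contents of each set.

J = {m}; R = {}; T = {k, l, n}

From (iii): l ∈ T.
(i): n matches l: n ∉ J.
(i): n matches l: n ∉ R.
(i): n matches l: n ∈ T.
(vi): m ∉ T.
Suppose k ∈ J: no assignment then satisfies all the clues, so k ∉ J.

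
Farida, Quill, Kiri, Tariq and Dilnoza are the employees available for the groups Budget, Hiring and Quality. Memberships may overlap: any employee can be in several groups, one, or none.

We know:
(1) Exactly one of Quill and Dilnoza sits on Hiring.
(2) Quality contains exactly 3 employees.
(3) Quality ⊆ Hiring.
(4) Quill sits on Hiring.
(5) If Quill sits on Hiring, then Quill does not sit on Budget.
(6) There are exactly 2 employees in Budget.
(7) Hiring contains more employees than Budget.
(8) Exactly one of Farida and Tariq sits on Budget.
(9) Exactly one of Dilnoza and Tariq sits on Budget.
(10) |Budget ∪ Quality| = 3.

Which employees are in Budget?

Budget = {Kiri, Tariq}

From (4): Quill ∈ Hiring.
(1) (exactly one): Dilnoza ∉ Hiring.
(3) contrapositive: Dilnoza ∉ Quality.
(5): Quill ∉ Budget.
Suppose Farida ∈ Budget: no assignment then satisfies all the clues, so Farida ∉ Budget.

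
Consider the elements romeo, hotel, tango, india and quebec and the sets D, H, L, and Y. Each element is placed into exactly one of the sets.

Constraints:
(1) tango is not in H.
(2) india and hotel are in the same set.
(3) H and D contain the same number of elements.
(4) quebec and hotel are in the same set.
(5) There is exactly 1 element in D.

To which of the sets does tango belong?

From (1): tango ∉ H.
Suppose tango ∉ D: no assignment then satisfies all the clues, so tango ∈ D.

tango: D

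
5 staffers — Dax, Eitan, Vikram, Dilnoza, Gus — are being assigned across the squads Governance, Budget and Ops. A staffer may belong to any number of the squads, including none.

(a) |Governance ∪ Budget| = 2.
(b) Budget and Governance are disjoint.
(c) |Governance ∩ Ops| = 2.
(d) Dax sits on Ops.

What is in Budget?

Budget = {}

From (d): Dax ∈ Ops.
Suppose Dax ∈ Budget: no assignment then satisfies all the clues, so Dax ∉ Budget.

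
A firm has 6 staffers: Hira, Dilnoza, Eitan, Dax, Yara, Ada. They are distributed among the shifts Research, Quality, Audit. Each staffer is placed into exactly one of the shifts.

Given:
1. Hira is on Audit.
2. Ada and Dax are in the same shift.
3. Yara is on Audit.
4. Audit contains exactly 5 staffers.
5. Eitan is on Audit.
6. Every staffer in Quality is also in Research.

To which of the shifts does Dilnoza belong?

Dilnoza: Research

From (1): Hira ∈ Audit.
From (3): Yara ∈ Audit.
From (5): Eitan ∈ Audit.
Suppose Dilnoza ∉ Research: no assignment then satisfies all the clues, so Dilnoza ∈ Research.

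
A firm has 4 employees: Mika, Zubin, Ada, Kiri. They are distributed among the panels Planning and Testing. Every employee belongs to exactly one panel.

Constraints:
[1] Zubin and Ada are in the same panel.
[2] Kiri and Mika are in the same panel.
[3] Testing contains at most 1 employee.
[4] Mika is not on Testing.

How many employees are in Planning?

4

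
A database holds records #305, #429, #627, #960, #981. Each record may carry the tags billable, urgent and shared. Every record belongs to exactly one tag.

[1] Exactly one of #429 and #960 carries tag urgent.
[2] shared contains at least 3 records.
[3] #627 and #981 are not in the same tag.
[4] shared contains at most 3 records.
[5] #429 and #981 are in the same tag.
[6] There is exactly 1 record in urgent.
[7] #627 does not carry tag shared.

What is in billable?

billable = {#627}

From (7): #627 ∉ shared.
Suppose #305 ∈ billable: no assignment then satisfies all the clues, so #305 ∉ billable.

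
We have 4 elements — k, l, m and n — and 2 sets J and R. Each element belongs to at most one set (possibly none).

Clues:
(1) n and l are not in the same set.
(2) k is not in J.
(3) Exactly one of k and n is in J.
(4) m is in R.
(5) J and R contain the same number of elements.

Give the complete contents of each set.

J = {n}; R = {m}

From (2): k ∉ J.
From (4): m ∈ R.
(3) (exactly one): n ∈ J.
(1): l ∉ J.
Suppose k ∈ R: no assignment then satisfies all the clues, so k ∉ R.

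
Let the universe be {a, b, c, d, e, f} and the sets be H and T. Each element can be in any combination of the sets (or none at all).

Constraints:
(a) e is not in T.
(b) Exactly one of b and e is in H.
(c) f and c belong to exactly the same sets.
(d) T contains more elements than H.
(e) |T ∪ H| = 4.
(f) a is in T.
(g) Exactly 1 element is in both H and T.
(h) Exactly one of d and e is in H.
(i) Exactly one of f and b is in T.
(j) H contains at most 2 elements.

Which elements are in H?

H = {a, e}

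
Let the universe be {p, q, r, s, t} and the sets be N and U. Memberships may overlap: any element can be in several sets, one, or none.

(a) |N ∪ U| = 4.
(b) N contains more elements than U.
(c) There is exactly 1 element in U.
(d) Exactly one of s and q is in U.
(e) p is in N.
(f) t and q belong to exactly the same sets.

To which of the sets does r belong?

r: none

From (e): p ∈ N.
Suppose r ∈ N: no assignment then satisfies all the clues, so r ∉ N.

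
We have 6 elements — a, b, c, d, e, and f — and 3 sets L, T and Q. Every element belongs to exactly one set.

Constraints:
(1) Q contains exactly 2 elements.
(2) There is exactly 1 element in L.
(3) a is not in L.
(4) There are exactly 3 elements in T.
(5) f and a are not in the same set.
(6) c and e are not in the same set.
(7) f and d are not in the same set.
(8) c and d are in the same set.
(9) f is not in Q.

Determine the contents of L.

L = {f}

From (3): a ∉ L.
From (9): f ∉ Q.
Suppose b ∈ L: no assignment then satisfies all the clues, so b ∉ L.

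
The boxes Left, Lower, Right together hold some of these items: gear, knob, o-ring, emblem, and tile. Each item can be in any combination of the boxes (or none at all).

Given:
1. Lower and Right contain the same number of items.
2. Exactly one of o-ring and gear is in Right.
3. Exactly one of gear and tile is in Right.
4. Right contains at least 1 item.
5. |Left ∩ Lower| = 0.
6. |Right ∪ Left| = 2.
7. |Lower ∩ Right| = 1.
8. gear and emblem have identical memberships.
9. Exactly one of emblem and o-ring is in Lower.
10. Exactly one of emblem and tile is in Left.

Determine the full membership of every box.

Left = {tile}; Lower = {knob, o-ring}; Right = {o-ring, tile}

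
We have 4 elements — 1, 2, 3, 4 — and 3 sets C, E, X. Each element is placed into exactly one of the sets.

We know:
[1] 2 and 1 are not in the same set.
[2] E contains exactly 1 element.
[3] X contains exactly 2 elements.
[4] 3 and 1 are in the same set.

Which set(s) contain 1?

1: X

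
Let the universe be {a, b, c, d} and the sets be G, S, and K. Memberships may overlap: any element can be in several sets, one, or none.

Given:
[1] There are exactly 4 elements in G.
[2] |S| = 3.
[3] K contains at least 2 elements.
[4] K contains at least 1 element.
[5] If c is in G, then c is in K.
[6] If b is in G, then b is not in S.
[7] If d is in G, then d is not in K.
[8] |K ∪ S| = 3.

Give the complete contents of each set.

(1): only 4 candidates remain for G, so all are in.
(5): c ∈ K.
(6): b ∉ S.
(7): d ∉ K.
(2): only 3 candidates remain for S, so all are in.
Suppose a ∉ K: no assignment then satisfies all the clues, so a ∈ K.

G = {a, b, c, d}; S = {a, c, d}; K = {a, c}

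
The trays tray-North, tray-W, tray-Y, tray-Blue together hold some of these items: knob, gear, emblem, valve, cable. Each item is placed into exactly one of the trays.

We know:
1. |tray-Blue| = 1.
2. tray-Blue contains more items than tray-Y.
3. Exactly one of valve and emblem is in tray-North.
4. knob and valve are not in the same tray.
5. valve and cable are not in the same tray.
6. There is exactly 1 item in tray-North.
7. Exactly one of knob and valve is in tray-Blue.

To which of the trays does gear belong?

gear: tray-W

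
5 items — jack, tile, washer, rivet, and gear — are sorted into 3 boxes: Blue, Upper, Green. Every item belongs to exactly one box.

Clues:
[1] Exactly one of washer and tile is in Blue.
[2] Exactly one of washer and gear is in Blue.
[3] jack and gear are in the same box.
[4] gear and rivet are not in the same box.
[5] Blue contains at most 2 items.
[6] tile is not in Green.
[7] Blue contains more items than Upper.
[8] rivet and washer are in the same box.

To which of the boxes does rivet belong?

From (6): tile ∉ Green.
Suppose rivet ∉ Blue: no assignment then satisfies all the clues, so rivet ∈ Blue.

rivet: Blue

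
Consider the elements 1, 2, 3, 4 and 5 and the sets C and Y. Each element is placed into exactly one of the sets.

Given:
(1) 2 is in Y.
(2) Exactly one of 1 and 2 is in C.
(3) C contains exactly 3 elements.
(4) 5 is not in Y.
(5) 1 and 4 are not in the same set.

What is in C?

From (1): 2 ∈ Y.
From (4): 5 ∉ Y.
(2) (exactly one): 1 ∈ C.
(5): 4 ∉ C.
Only one set left: 4 ∈ Y.
Only one set left: 5 ∈ C.
(3): only 3 candidates remain for C, so all are in.

C = {1, 3, 5}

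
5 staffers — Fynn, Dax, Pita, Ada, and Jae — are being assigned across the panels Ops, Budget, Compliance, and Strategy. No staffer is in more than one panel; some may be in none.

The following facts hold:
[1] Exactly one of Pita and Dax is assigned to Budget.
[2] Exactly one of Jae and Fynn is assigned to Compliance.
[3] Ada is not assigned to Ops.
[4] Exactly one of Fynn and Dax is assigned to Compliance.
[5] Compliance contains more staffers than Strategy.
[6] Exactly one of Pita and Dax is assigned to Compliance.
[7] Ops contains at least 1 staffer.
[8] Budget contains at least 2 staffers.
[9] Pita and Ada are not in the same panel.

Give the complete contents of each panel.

Ops = {Jae}; Budget = {Ada, Dax}; Compliance = {Fynn, Pita}; Strategy = {}

From (3): Ada ∉ Ops.
Suppose Fynn ∈ Ops: no assignment then satisfies all the clues, so Fynn ∉ Ops.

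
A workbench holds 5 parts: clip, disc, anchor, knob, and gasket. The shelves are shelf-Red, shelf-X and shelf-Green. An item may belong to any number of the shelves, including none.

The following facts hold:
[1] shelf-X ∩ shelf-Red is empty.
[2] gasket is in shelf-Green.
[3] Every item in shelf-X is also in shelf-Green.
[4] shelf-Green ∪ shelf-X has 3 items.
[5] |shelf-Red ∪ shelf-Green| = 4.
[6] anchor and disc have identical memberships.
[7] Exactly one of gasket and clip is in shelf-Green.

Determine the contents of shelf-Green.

shelf-Green = {anchor, disc, gasket}

From (2): gasket ∈ shelf-Green.
(7) (exactly one): clip ∉ shelf-Green.
(3) contrapositive: clip ∉ shelf-X.
Suppose disc ∉ shelf-Green: no assignment then satisfies all the clues, so disc ∈ shelf-Green.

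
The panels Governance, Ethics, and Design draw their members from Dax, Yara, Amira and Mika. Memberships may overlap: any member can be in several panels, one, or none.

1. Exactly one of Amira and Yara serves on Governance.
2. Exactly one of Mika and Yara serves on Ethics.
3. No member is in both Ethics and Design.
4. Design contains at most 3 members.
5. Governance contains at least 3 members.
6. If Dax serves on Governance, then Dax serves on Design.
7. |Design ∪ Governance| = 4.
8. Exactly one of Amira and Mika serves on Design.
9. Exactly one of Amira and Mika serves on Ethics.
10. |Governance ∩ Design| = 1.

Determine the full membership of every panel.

Governance = {Dax, Mika, Yara}; Ethics = {Mika}; Design = {Amira, Dax}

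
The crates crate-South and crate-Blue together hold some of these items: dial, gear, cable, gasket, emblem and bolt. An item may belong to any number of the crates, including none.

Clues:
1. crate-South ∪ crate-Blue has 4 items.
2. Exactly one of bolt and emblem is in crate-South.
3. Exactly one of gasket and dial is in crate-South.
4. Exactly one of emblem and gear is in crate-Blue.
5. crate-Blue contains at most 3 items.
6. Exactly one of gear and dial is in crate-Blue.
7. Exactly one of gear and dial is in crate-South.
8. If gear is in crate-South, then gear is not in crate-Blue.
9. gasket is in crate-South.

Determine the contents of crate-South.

From (9): gasket ∈ crate-South.
(3) (exactly one): dial ∉ crate-South.
(7) (exactly one): gear ∈ crate-South.
(8): gear ∉ crate-Blue.
(4) (exactly one): emblem ∈ crate-Blue.
(6) (exactly one): dial ∈ crate-Blue.
Suppose cable ∈ crate-South: no assignment then satisfies all the clues, so cable ∉ crate-South.

crate-South = {emblem, gasket, gear}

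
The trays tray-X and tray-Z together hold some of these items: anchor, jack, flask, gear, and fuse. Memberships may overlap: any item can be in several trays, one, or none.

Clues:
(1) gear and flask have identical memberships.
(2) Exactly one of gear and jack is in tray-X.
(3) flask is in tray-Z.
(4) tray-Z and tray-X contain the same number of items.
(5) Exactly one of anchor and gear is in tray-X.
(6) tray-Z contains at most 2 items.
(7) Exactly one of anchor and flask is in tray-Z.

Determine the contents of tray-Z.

From (3): flask ∈ tray-Z.
(1): gear matches flask: gear ∈ tray-Z.
(6): tray-Z already has 2, so the rest are out.

tray-Z = {flask, gear}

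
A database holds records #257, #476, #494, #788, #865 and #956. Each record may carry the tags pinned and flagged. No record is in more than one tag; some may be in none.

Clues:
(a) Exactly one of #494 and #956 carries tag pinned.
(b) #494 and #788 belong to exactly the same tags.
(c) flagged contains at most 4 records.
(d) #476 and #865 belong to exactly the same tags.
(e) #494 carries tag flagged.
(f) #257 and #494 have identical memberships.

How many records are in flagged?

3

From (e): #494 ∈ flagged.
(a) (exactly one): #956 ∈ pinned.
(b): #788 matches #494: #788 ∉ pinned.
(b): #788 matches #494: #788 ∈ flagged.
(f): #257 matches #494: #257 ∉ pinned.
(f): #257 matches #494: #257 ∈ flagged.
Suppose #476 ∈ flagged: no assignment then satisfies all the clues, so #476 ∉ flagged.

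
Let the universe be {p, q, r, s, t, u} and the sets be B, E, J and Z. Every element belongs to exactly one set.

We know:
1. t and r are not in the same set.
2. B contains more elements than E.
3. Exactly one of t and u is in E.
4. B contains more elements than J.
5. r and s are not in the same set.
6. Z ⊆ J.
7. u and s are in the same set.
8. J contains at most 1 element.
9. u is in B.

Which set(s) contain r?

r: J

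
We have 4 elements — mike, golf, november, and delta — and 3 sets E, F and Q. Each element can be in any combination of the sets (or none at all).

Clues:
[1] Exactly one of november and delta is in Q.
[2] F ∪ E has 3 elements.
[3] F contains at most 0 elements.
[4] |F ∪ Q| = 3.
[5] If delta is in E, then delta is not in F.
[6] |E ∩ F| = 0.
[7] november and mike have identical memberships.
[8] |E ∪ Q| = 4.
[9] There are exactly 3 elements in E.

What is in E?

(3): F already has 0, so the rest are out.
Suppose mike ∉ E: no assignment then satisfies all the clues, so mike ∈ E.

E = {delta, mike, november}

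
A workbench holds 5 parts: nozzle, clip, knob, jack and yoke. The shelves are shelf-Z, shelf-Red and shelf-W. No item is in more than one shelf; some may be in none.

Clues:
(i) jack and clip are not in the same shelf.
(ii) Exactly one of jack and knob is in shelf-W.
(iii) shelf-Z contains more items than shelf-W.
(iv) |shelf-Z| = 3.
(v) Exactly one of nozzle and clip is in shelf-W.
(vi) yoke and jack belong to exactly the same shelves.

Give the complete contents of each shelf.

shelf-Z = {jack, nozzle, yoke}; shelf-Red = {}; shelf-W = {clip, knob}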